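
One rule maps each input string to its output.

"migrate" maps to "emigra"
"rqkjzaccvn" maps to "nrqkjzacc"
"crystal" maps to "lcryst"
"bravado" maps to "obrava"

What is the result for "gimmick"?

The rule is to move the last 2 characters to the front (rotate right by 2), then delete the first character.
For "gimmick" the result is "kgimmi".
(Check on "rqkjzaccvn": → "vnrqkjzacc" → "nrqkjzacc" ✓)

kgimmi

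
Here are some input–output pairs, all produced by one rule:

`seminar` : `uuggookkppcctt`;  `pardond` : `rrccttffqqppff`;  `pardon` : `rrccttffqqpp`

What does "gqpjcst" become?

Each output is the input with this applied: shift every letter 2 places forward in the alphabet (wrapping around), then double every character.
On "gqpjcst": the first step gives "isrleuv", and the second then gives "iissrrlleeuuvv".

iissrrlleeuuvv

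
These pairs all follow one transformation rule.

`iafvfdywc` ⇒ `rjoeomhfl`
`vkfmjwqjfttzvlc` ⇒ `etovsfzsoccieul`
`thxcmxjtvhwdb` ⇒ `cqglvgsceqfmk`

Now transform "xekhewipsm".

gntqnfrybv

The transformation: shift every letter 9 places forward in the alphabet (wrapping around).
Doing the same to "xekhewipsm": "gntqnfrybv".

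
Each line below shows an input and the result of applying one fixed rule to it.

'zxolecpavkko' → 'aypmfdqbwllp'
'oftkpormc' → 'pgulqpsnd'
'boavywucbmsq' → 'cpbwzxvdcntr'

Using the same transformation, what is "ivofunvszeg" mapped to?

jwpgvowtafh

Rule — shift every letter 1 place forward in the alphabet (wrapping around).
For "ivofunvszeg" the result is "jwpgvowtafh".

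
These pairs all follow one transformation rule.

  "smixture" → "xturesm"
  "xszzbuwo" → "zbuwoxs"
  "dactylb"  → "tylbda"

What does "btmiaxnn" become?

In each case the input is transformed by: move the first 3 characters to the end (rotate left by 3), then delete the last character.
"btmiaxnn" → "iaxnnbtm" → "iaxnnbt".

iaxnnbt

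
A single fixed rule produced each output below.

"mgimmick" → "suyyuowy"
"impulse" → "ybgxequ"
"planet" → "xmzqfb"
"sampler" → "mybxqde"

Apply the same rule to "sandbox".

mzpnaje

The transformation: move the first character to the end, then shift every letter 12 places forward in the alphabet (wrapping around).
Applying both steps to "sandbox": "andboxs", then "mzpnaje".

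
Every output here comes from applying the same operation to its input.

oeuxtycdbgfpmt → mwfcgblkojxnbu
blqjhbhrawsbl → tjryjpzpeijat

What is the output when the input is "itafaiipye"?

bqniqixqmg

The transformation: swap each adjacent pair of characters (1↔2, 3↔4, ...), then shift every letter 8 places forward in the alphabet (wrapping around).
Starting from "itafaiipye": after the first operation, "tifaiapiey"; after the second, "bqniqixqmg".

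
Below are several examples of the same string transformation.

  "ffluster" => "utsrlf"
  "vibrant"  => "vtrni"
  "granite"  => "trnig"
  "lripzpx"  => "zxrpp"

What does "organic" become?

ronig

The rule is to sort the characters into reverse alphabetical order, then delete the last 2 characters.
For "organic", step one produces "ronigca"; step two turns that into "ronig".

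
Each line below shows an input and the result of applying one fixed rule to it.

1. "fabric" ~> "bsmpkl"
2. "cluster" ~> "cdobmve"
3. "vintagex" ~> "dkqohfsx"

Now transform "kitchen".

The rule is to move the first 3 characters to the end (rotate left by 3), then shift every letter 10 places forward in the alphabet (wrapping around).
Applying both steps to "kitchen": "chenkit", then "mroxusd".

mroxusd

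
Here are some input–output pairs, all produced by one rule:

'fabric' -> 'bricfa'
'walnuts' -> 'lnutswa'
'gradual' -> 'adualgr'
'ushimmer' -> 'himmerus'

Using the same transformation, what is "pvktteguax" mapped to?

ktteguaxpv

The transformation: move the first 2 characters to the end (rotate left by 2).
Doing the same to "pvktteguax": "ktteguaxpv".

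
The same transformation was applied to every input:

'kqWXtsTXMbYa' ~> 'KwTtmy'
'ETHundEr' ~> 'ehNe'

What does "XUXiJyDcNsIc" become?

xxjdni

The transformation: flip the case of every letter, then keep every other character starting from the first (positions 1st, 3rd, 5th, ...).
For "XUXiJyDcNsIc", step one produces "xuxIjYdCnSiC"; step two turns that into "xxjdni".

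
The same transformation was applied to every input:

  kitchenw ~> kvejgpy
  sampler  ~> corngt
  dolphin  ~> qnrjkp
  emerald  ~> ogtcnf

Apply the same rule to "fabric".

In each case the input is transformed by: delete the first character, then shift every letter 2 places forward in the alphabet (wrapping around).
"fabric" → "abric" → "cdtke".

cdtke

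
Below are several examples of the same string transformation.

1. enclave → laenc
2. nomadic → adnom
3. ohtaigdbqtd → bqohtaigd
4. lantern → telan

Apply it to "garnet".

rnga

What's happening: delete the last 2 characters, then move the last 2 characters to the front (rotate right by 2).
On "garnet": the first step gives "garn", and the second then gives "rnga".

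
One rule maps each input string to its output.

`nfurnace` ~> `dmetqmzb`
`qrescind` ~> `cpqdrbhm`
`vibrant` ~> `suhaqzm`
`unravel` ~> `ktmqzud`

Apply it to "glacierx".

Rule — move the last character to the front, then shift every letter 1 place backward in the alphabet (wrapping around).
"glacierx" → "wfkzbhdq".

wfkzbhdq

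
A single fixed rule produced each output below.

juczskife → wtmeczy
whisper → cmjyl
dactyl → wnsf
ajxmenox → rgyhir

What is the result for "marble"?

The transformation: delete the first 2 characters, then shift every letter 6 places backward in the alphabet (wrapping around).
Starting from "marble": after the first operation, "rble"; after the second, "lvfy".

lvfy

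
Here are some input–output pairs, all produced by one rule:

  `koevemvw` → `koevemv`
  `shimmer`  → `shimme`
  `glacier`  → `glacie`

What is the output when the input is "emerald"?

Looking at the pairs, the operation is to delete the last character.
So "emerald" becomes "emeral".

emeral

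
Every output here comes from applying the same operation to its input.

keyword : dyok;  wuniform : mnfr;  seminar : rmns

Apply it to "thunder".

In each case the input is transformed by: swap the first and last characters, then keep every other character starting from the first (positions 1st, 3rd, 5th, ...).
On "thunder": the first step gives "rhundet", and the second then gives "rudt".
(Check on "wuniform": → "muniforw" → "mnfr" ✓)

rudt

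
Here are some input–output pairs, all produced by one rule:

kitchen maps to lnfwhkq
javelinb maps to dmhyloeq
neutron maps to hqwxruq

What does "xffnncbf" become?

iaqifqie

Each output is the input with this applied: swap each adjacent pair of characters (1↔2, 3↔4, ...), then shift every letter 3 places forward in the alphabet (wrapping around).
Applying both steps to "xffnncbf": "fxnfcnfb", then "iaqifqie".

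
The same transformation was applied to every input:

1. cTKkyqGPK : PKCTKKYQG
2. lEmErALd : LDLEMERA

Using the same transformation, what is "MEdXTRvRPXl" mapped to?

The transformation: move the last 2 characters to the front (rotate right by 2), then convert every letter to uppercase.
On "MEdXTRvRPXl" that produces "XLMEDXTRVRP".

XLMEDXTRVRP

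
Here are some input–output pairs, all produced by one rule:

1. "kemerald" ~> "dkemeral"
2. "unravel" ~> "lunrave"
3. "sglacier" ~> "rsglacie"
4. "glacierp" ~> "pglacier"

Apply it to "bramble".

The transformation: move the last character to the front.
"bramble" → "ebrambl".

ebrambl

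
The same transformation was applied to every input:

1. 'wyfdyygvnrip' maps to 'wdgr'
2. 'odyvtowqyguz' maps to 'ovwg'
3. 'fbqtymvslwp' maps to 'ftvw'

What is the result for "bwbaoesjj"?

bas

What's happening: keep one character in every 3, starting at position 1 (positions 1st, 4th, 7th, ...).
On "bwbaoesjj" that produces "bas".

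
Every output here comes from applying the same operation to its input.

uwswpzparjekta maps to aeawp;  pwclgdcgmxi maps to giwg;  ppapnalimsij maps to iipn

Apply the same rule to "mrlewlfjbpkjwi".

jkirw

Looking at the pairs, the operation is to keep one character in every 3, starting at position 2 (positions 2nd, 5th, 8th, ...), then move the first 2 characters to the end (rotate left by 2).
Applying both steps to "mrlewlfjbpkjwi": "rwjki", then "jkirw".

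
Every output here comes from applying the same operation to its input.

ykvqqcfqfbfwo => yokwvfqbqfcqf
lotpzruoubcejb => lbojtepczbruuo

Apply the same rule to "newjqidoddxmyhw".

Looking at the pairs, the operation is to take characters alternately from the front and the back (1st, last, 2nd, 2nd-last, ...).
On "newjqidoddxmyhw" that produces "nwehwyjmqxidddo".

nwehwyjmqxidddo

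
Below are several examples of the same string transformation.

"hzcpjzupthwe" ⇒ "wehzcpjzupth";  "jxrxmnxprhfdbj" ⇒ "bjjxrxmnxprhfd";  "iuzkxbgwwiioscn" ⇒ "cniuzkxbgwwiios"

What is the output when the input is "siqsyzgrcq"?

In each case the input is transformed by: move the last 2 characters to the front (rotate right by 2).
Doing the same to "siqsyzgrcq": "cqsiqsyzgr".

cqsiqsyzgr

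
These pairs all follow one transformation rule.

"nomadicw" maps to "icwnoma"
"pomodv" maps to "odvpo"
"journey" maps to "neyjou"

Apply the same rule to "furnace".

acefur

The transformation: move the last 3 characters to the front (rotate right by 3), then delete the last character.
For "furnace", step one produces "acefurn"; step two turns that into "acefur".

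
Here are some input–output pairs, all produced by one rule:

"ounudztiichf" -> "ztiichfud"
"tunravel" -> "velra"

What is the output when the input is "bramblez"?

In each case the input is transformed by: delete the first 3 characters, then move the first 2 characters to the end (rotate left by 2).
For "bramblez", step one produces "mblez"; step two turns that into "lezmb".

lezmb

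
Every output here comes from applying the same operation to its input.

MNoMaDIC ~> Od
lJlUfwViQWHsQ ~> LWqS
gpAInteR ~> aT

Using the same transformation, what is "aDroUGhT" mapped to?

In each case the input is transformed by: flip the case of every letter, then keep one character in every 3, starting at position 3 (positions 3rd, 6th, 9th, ...).
"aDroUGhT" → "AdROugHt" → "Rg".

Rg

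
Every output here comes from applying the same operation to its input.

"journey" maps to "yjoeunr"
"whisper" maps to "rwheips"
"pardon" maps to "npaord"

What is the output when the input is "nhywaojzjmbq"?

qnhbymwjazoj

In each case the input is transformed by: swap the first and last characters, then take characters alternately from the front and the back (1st, last, 2nd, 2nd-last, ...).
Working it through for "nhywaojzjmbq": intermediate "qhywaojzjmbn", final "qnhbymwjazoj".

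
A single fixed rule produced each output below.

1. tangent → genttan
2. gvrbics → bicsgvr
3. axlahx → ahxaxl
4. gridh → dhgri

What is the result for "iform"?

Each output is the input with this applied: move the first 3 characters to the end (rotate left by 3).
So "iform" becomes "rmifo".

rmifo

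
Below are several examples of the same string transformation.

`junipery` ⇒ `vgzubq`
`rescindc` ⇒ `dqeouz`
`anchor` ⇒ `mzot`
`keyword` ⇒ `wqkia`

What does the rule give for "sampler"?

emybx

The transformation: shift every letter 12 places forward in the alphabet (wrapping around), then delete the last 2 characters.
"sampler" → "emybxqd" → "emybx".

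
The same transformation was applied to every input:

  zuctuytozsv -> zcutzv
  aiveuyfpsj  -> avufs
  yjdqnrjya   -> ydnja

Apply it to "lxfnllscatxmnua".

lflsaxna

In each case the input is transformed by: keep every other character starting from the first (positions 1st, 3rd, 5th, ...).
On "lxfnllscatxmnua" that produces "lflsaxna".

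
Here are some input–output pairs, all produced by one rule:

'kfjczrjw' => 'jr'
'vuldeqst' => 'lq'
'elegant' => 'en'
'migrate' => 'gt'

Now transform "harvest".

Each output is the input with this applied: keep one character in every 3, starting at position 3 (positions 3rd, 6th, 9th, ...).
Applying that to "harvest" gives "rs".

rs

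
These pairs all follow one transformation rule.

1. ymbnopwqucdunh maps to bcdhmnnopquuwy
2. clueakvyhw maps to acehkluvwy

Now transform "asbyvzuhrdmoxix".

abdhimorsuvxxyz

Looking at the pairs, the operation is to sort the characters into alphabetical order.
On "asbyvzuhrdmoxix" that produces "abdhimorsuvxxyz".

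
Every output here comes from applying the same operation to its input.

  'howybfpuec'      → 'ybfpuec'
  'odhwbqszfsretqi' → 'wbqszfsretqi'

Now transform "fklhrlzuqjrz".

The pattern: delete the first 3 characters.
For "fklhrlzuqjrz" the result is "hrlzuqjrz".

hrlzuqjrz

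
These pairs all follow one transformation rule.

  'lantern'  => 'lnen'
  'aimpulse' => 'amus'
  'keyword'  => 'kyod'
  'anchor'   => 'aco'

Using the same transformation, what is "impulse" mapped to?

iple

The pattern: keep every other character starting from the first (positions 1st, 3rd, 5th, ...).
For "impulse" the result is "iple".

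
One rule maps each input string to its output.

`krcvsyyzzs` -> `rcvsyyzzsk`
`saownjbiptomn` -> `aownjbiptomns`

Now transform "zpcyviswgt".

In each case the input is transformed by: move the first character to the end.
On "zpcyviswgt" that produces "pcyviswgtz".

pcyviswgtz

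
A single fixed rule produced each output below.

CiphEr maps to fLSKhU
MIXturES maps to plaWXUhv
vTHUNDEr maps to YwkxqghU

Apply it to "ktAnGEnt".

Each output is the input with this applied: flip the case of every letter, then shift every letter 3 places forward in the alphabet (wrapping around).
On "ktAnGEnt": the first step gives "KTaNgeNT", and the second then gives "NWdQjhQW".

NWdQjhQW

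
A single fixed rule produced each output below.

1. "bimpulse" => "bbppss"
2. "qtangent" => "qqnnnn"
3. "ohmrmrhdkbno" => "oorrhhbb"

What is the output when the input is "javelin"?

jjeenn

Rule — keep one character in every 3, starting at position 1 (positions 1st, 4th, 7th, ...), then double every character.
Working it through for "javelin": intermediate "jen", final "jjeenn".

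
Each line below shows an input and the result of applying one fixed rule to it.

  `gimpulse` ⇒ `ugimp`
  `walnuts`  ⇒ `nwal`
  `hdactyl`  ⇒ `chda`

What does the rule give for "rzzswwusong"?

srzzswwu

In each case the input is transformed by: delete the last 3 characters, then move the last character to the front.
For "rzzswwusong", step one produces "rzzswwus"; step two turns that into "srzzswwu".
(Check on "walnuts": → "waln" → "nwal" ✓)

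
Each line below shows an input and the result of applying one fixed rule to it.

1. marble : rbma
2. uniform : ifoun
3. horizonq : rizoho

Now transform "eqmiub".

The rule is to delete the last 2 characters, then move the first 2 characters to the end (rotate left by 2).
For "eqmiub", step one produces "eqmi"; step two turns that into "mieq".
(Check on "uniform": → "unifo" → "ifoun" ✓)

mieq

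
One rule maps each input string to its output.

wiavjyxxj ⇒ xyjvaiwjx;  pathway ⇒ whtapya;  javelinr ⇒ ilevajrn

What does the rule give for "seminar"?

The transformation: move the last 2 characters to the front (rotate right by 2), then reverse the string.
On "seminar": the first step gives "arsemin", and the second then gives "nimesra".
(Check on "pathway": → "aypathw" → "whtapya" ✓)

nimesra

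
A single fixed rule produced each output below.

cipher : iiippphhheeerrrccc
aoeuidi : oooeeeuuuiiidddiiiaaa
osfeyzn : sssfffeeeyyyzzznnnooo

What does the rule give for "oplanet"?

ppplllaaannneeetttooo

Rule — repeat every character 3 times, then move the first 3 characters to the end (rotate left by 3).
Working it through for "oplanet": intermediate "oooppplllaaannneeettt", final "ppplllaaannneeetttooo".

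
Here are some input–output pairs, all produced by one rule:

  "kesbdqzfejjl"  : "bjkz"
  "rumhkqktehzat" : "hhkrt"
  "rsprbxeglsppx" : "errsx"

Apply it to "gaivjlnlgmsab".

The transformation: keep one character in every 3, starting at position 1 (positions 1st, 4th, 7th, ...), then sort the characters into alphabetical order.
On "gaivjlnlgmsab": the first step gives "gvnmb", and the second then gives "bgmnv".

bgmnv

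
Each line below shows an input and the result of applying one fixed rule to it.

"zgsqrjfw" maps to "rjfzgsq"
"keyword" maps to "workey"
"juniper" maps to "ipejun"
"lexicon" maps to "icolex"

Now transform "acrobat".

obaacr

Each output is the input with this applied: delete the last character, then move the last 3 characters to the front (rotate right by 3).
So "acrobat" becomes "obaacr".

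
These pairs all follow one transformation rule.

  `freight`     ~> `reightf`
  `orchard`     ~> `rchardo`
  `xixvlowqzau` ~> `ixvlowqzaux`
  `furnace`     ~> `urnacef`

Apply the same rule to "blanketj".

In each case the input is transformed by: move the first character to the end.
"blanketj" → "lanketjb".

lanketjb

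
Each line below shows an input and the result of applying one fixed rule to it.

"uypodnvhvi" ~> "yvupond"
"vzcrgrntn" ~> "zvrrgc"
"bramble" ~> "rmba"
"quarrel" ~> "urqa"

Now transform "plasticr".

tspla

In each case the input is transformed by: delete the last 3 characters, then sort the characters into reverse alphabetical order.
Starting from "plasticr": after the first operation, "plast"; after the second, "tspla".
(Check on "bramble": → "bram" → "rmba" ✓)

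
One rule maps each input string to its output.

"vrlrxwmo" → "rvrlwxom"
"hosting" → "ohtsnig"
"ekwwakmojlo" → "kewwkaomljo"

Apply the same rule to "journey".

ojrueny

In each case the input is transformed by: swap each adjacent pair of characters (1↔2, 3↔4, ...).
For "journey" the result is "ojrueny".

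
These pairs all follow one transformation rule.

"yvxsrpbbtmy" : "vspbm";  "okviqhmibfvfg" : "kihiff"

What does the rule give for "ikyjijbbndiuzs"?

The pattern: keep every other character starting from the second (positions 2nd, 4th, 6th, ...).
"ikyjijbbndiuzs" → "kjjbdus".

kjjbdus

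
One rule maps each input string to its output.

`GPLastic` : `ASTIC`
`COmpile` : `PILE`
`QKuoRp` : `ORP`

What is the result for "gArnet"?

Each output is the input with this applied: delete the first 3 characters, then convert every letter to uppercase.
For "gArnet", step one produces "net"; step two turns that into "NET".
(Check on "COmpile": → "pile" → "PILE" ✓)

NET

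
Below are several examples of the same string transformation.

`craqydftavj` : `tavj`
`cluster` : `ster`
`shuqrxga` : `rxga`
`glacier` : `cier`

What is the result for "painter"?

The transformation: keep only the last 4 characters.
So "painter" becomes "nter".

nter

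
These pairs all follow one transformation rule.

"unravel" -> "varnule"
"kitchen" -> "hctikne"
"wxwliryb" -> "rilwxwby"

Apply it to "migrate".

argimet

What's happening: move the last 2 characters to the front (rotate right by 2), then reverse the string.
Starting from "migrate": after the first operation, "temigra"; after the second, "argimet".
(Check on "wxwliryb": → "ybwxwlir" → "rilwxwby" ✓)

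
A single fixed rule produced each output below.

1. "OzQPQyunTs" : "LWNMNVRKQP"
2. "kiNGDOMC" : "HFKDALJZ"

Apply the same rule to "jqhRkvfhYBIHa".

Rule — shift every letter 3 places backward in the alphabet (wrapping around), then convert every letter to uppercase.
Applying both steps to "jqhRkvfhYBIHa": "gneOhsceVYFEx", then "GNEOHSCEVYFEX".

GNEOHSCEVYFEX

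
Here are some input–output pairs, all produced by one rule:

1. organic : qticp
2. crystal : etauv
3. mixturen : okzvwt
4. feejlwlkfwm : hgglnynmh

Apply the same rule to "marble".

octd

The pattern: shift every letter 2 places forward in the alphabet (wrapping around), then delete the last 2 characters.
So "marble" becomes "octd".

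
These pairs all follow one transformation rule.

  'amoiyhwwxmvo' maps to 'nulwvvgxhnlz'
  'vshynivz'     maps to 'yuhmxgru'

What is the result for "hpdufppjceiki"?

hjhdbiooetcog

Looking at the pairs, the operation is to shift every letter 1 place backward in the alphabet (wrapping around), then reverse the string.
Starting from "hpdufppjceiki": after the first operation, "gocteooibdhjh"; after the second, "hjhdbiooetcog".
(Check on "vshynivz": → "urgxmhuy" → "yuhmxgru" ✓)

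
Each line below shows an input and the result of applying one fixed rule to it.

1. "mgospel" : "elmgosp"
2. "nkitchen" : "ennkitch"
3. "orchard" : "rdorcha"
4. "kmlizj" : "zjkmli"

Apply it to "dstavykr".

krdstavy

Looking at the pairs, the operation is to move the last 2 characters to the front (rotate right by 2).
"dstavykr" → "krdstavy".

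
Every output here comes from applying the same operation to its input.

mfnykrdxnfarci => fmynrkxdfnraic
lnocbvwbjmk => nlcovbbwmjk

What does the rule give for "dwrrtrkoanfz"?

What's happening: swap each adjacent pair of characters (1↔2, 3↔4, ...).
Doing the same to "dwrrtrkoanfz": "wdrrrtoknazf".

wdrrrtoknazf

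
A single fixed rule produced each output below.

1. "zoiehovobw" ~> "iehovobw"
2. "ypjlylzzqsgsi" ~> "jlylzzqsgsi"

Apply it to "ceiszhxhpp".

iszhxhpp

Rule — delete the first 2 characters.
Doing the same to "ceiszhxhpp": "iszhxhpp".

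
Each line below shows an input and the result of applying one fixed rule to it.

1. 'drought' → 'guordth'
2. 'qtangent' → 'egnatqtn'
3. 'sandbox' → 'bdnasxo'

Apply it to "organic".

nagroci

In each case the input is transformed by: reverse the string, then move the first 2 characters to the end (rotate left by 2).
On "organic": the first step gives "cinagro", and the second then gives "nagroci".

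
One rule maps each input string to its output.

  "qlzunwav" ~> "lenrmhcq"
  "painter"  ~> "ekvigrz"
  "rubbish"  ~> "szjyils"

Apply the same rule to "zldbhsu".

syjlqcu

Each output is the input with this applied: move the first 3 characters to the end (rotate left by 3), then shift every letter 9 places backward in the alphabet (wrapping around).
On "zldbhsu": the first step gives "bhsuzld", and the second then gives "syjlqcu".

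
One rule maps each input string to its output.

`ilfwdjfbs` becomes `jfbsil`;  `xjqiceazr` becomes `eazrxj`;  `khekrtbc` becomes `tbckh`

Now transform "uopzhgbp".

gbpuo

What's happening: move the first 2 characters to the end (rotate left by 2), then delete the first 3 characters.
Doing the same to "uopzhgbp": "gbpuo".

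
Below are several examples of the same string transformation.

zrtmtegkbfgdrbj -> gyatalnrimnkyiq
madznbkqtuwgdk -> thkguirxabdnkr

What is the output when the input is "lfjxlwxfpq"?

What's happening: shift every letter 7 places forward in the alphabet (wrapping around).
So "lfjxlwxfpq" becomes "smqesdemwx".

smqesdemwx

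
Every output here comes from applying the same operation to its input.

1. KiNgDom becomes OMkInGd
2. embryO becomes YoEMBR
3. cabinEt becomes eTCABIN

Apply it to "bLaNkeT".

What's happening: move the last 2 characters to the front (rotate right by 2), then flip the case of every letter.
Doing the same to "bLaNkeT": "EtBlAnK".
(Check on "cabinEt": → "Etcabin" → "eTCABIN" ✓)

EtBlAnK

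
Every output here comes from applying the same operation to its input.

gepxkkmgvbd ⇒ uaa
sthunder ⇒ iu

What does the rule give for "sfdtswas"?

Rule — shift every letter 10 places backward in the alphabet (wrapping around), then keep only the vowels.
For "sfdtswas", step one produces "ivtjimqi"; step two turns that into "iii".

iii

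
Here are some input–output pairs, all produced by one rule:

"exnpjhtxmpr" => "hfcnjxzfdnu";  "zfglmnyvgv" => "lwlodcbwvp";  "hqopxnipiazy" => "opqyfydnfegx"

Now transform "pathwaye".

uoqmxjqf

Looking at the pairs, the operation is to reverse the string, then shift every letter 10 places backward in the alphabet (wrapping around).
Working it through for "pathwaye": intermediate "eyawhtap", final "uoqmxjqf".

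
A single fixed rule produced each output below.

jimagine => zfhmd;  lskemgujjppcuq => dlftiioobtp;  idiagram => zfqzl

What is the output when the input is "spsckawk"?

The pattern: shift every letter 1 place backward in the alphabet (wrapping around), then delete the first 3 characters.
On "spsckawk": the first step gives "rorbjzvj", and the second then gives "bjzvj".

bjzvj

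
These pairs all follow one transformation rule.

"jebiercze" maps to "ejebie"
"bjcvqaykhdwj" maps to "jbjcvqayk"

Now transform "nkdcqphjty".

The pattern: move the last character to the front, then delete the last 3 characters.
On "nkdcqphjty" that produces "ynkdcqp".

ynkdcqp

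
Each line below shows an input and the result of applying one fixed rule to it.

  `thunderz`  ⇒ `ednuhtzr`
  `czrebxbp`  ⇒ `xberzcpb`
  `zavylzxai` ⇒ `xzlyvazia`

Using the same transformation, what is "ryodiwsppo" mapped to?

pswidoyrop

The rule is to reverse the string, then move the first 2 characters to the end (rotate left by 2).
On "ryodiwsppo" that produces "pswidoyrop".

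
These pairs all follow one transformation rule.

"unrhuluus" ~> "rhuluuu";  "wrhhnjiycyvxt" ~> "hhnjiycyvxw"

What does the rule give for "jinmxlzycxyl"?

The rule is to swap the first and last characters, then delete the first 2 characters.
So "jinmxlzycxyl" becomes "nmxlzycxyj".

nmxlzycxyj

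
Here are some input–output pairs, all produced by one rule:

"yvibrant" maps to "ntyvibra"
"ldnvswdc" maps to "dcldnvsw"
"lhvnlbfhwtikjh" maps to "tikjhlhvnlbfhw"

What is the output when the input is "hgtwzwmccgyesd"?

Rule — move the first 2 characters to the end (rotate left by 2), then swap the front and back halves of the string.
"hgtwzwmccgyesd" → "twzwmccgyesdhg" → "gyesdhgtwzwmcc".

gyesdhgtwzwmcc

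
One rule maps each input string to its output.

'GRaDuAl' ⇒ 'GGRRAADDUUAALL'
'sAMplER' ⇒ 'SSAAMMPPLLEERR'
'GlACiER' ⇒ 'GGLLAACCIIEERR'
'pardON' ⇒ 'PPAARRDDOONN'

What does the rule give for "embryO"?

What's happening: double every character, then convert every letter to uppercase.
Working it through for "embryO": intermediate "eemmbbrryyOO", final "EEMMBBRRYYOO".
(Check on "pardON": → "ppaarrddOONN" → "PPAARRDDOONN" ✓)

EEMMBBRRYYOO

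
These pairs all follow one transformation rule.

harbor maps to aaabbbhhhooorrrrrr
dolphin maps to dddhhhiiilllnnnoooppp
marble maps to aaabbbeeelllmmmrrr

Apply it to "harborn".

Each output is the input with this applied: repeat every character 3 times, then sort the characters into alphabetical order.
"harborn" → "hhhaaarrrbbbooorrrnnn" → "aaabbbhhhnnnooorrrrrr".

aaabbbhhhnnnooorrrrrr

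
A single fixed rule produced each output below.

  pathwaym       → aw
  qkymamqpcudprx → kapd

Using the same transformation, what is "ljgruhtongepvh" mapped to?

What's happening: keep one character in every 3, starting at position 2 (positions 2nd, 5th, 8th, ...), then delete the last character.
Working it through for "ljgruhtongepvh": intermediate "juoeh", final "juoe".

juoe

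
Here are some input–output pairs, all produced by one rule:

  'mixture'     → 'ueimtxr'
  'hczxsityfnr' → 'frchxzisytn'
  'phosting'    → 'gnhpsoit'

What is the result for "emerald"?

The transformation: swap each adjacent pair of characters (1↔2, 3↔4, ...), then move the last 2 characters to the front (rotate right by 2).
"emerald" → "merelad" → "admerel".
(Check on "hczxsityfnr": → "chxzisytnfr" → "frchxzisytn" ✓)

admerel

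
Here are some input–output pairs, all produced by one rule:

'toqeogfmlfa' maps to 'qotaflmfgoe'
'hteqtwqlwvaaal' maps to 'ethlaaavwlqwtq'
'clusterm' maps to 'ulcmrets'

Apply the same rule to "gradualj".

argjlaud

Looking at the pairs, the operation is to reverse the string, then move the last 3 characters to the front (rotate right by 3).
For "gradualj" the result is "argjlaud".
(Check on "hteqtwqlwvaaal": → "laaavwlqwtqeth" → "ethlaaavwlqwtq" ✓)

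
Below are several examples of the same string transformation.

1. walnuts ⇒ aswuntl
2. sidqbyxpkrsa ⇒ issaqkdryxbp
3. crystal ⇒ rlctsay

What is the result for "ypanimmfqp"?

Rule — swap each adjacent pair of characters (1↔2, 3↔4, ...), then take characters alternately from the front and the back (1st, last, 2nd, 2nd-last, ...).
"ypanimmfqp" → "pqypnmafmi".
(Check on "walnuts": → "awnltus" → "aswuntl" ✓)

pqypnmafmi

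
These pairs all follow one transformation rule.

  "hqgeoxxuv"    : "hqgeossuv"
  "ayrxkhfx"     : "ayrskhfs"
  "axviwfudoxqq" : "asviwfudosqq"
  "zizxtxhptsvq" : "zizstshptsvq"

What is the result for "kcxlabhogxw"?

kcslabhogsw

What's happening: replace every "x" with "s".
So "kcxlabhogxw" becomes "kcslabhogsw".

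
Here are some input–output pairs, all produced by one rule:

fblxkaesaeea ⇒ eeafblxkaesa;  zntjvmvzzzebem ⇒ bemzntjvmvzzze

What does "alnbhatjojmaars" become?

The rule is to move the last 3 characters to the front (rotate right by 3).
"alnbhatjojmaars" → "arsalnbhatjojma".

arsalnbhatjojma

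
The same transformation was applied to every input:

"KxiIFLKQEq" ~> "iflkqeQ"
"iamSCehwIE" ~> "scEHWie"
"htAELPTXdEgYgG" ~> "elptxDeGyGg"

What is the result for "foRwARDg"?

WardG

What's happening: delete the first 3 characters, then flip the case of every letter.
Starting from "foRwARDg": after the first operation, "wARDg"; after the second, "WardG".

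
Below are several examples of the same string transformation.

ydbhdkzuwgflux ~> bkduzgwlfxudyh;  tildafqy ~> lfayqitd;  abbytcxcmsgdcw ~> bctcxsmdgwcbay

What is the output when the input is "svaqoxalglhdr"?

Each output is the input with this applied: swap each adjacent pair of characters (1↔2, 3↔4, ...), then move the first 3 characters to the end (rotate left by 3).
Starting from "svaqoxalglhdr": after the first operation, "vsqaxolalgdhr"; after the second, "axolalgdhrvsq".

axolalgdhrvsq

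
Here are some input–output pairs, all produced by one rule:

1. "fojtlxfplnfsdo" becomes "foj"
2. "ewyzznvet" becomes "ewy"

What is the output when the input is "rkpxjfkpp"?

rkp

Looking at the pairs, the operation is to keep only the first 3 characters.
"rkpxjfkpp" → "rkp".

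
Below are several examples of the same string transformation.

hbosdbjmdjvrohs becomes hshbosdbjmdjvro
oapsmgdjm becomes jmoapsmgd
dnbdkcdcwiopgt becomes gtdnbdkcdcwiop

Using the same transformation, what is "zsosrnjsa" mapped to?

sazsosrnj

Each output is the input with this applied: move the last 2 characters to the front (rotate right by 2).
So "zsosrnjsa" becomes "sazsosrnj".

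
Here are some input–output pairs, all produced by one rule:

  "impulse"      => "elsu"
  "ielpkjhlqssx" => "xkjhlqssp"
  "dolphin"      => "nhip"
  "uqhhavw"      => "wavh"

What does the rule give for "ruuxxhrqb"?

bxhrqx

Each output is the input with this applied: delete the first 3 characters, then swap the first and last characters.
"ruuxxhrqb" → "xxhrqb" → "bxhrqx".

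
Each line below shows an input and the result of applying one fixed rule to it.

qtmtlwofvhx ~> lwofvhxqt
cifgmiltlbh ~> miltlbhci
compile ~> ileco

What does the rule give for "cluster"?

Looking at the pairs, the operation is to move the first 2 characters to the end (rotate left by 2), then delete the first 2 characters.
Working it through for "cluster": intermediate "ustercl", final "tercl".

tercl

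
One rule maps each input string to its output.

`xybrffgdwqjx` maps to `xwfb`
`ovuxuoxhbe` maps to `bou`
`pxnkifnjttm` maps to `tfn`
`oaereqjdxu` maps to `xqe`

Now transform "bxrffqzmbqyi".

What's happening: keep one character in every 3, starting at position 3 (positions 3rd, 6th, 9th, ...), then reverse the string.
For "bxrffqzmbqyi", step one produces "rqbi"; step two turns that into "ibqr".

ibqr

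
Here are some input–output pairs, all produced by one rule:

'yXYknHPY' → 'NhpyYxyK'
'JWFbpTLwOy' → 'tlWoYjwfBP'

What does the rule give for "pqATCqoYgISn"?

OyGisNPQatcQ

The rule is to flip the case of every letter, then swap the front and back halves of the string.
Doing the same to "pqATCqoYgISn": "OyGisNPQatcQ".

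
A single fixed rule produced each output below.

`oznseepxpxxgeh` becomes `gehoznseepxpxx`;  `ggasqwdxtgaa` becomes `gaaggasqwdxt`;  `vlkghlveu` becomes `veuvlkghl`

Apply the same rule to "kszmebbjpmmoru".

The rule is to move the last 3 characters to the front (rotate right by 3).
So "kszmebbjpmmoru" becomes "orukszmebbjpmm".

orukszmebbjpmm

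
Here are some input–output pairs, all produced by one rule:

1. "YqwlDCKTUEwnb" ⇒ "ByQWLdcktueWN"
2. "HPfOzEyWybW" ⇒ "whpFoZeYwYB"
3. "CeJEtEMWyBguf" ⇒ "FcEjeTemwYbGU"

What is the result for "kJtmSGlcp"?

Each output is the input with this applied: move the last character to the front, then flip the case of every letter.
For "kJtmSGlcp" the result is "PKjTMsgLC".

PKjTMsgLC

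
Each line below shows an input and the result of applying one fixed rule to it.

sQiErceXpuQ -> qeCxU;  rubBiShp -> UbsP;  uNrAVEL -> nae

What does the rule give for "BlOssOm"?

The pattern: flip the case of every letter, then keep every other character starting from the second (positions 2nd, 4th, 6th, ...).
Working it through for "BlOssOm": intermediate "bLoSSoM", final "LSo".
(Check on "uNrAVEL": → "UnRavel" → "nae" ✓)

LSo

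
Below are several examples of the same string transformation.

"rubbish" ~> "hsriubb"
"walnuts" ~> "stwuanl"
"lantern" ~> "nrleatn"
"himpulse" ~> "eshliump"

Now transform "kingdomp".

pmkoidng

Rule — move the last character to the front, then take characters alternately from the front and the back (1st, last, 2nd, 2nd-last, ...).
Applying both steps to "kingdomp": "pkingdom", then "pmkoidng".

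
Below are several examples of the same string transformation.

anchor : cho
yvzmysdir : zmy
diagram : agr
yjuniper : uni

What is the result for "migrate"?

gra

The rule is to move the first 2 characters to the end (rotate left by 2), then keep only the first 3 characters.
For "migrate", step one produces "gratemi"; step two turns that into "gra".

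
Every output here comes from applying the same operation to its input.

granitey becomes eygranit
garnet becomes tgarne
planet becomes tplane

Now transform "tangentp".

tptangen

The transformation: swap the front and back halves of the string, then move the first 2 characters to the end (rotate left by 2).
Applying both steps to "tangentp": "entptang", then "tptangen".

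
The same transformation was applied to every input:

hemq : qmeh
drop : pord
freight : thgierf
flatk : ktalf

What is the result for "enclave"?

evalcne

The rule is to reverse the string.
On "enclave" that produces "evalcne".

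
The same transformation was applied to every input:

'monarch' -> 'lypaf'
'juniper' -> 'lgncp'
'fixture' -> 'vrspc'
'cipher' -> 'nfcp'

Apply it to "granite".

Each output is the input with this applied: delete the first 2 characters, then shift every letter 2 places backward in the alphabet (wrapping around).
For "granite", step one produces "anite"; step two turns that into "ylgrc".
(Check on "cipher": → "pher" → "nfcp" ✓)

ylgrc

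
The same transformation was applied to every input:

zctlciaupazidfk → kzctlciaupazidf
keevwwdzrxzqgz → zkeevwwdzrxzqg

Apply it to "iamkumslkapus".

siamkumslkapu

Each output is the input with this applied: move the last character to the front.
Doing the same to "iamkumslkapus": "siamkumslkapu".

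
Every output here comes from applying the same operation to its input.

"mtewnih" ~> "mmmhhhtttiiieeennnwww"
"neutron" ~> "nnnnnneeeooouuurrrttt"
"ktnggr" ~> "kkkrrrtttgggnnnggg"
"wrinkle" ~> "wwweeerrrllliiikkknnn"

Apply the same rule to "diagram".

Looking at the pairs, the operation is to take characters alternately from the front and the back (1st, last, 2nd, 2nd-last, ...), then repeat every character 3 times.
Starting from "diagram": after the first operation, "dmiaarg"; after the second, "dddmmmiiiaaaaaarrrggg".

dddmmmiiiaaaaaarrrggg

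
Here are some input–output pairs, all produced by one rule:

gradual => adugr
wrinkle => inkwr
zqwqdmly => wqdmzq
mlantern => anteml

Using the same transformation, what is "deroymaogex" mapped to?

roymaogde

Each output is the input with this applied: delete the last 2 characters, then move the first 2 characters to the end (rotate left by 2).
Starting from "deroymaogex": after the first operation, "deroymaog"; after the second, "roymaogde".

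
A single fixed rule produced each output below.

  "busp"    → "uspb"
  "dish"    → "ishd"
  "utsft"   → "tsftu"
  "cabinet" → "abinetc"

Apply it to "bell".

ellb

What's happening: move the first character to the end.
So "bell" becomes "ellb".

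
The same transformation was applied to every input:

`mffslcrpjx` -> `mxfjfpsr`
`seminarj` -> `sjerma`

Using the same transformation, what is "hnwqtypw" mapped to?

hwnpwy

The pattern: take characters alternately from the front and the back (1st, last, 2nd, 2nd-last, ...), then delete the last 2 characters.
Applying both steps to "hnwqtypw": "hwnpwyqt", then "hwnpwy".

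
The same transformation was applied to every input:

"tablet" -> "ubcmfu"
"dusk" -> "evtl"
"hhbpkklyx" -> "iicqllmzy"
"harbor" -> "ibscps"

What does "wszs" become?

What's happening: shift every letter 1 place forward in the alphabet (wrapping around).
So "wszs" becomes "xtat".

xtat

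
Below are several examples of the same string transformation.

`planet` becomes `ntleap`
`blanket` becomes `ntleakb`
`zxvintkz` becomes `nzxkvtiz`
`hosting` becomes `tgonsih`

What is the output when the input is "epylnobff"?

What's happening: take characters alternately from the front and the back (1st, last, 2nd, 2nd-last, ...), then swap the first and last characters.
For "epylnobff", step one produces "efpfyblon"; step two turns that into "nfpfybloe".

nfpfybloe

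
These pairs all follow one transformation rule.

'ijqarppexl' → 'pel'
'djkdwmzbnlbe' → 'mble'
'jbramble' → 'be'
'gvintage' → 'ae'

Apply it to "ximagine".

ie

The pattern: keep every other character starting from the second (positions 2nd, 4th, 6th, ...), then delete the first 2 characters.
Working it through for "ximagine": intermediate "iaie", final "ie".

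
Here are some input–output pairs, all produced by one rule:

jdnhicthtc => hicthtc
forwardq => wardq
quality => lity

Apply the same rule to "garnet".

net

Each output is the input with this applied: delete the first 3 characters.
For "garnet" the result is "net".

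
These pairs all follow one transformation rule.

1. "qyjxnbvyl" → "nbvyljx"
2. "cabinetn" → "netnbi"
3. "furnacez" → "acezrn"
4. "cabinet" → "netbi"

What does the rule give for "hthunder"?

The transformation: delete the first 2 characters, then move the first 2 characters to the end (rotate left by 2).
On "hthunder": the first step gives "hunder", and the second then gives "nderhu".

nderhu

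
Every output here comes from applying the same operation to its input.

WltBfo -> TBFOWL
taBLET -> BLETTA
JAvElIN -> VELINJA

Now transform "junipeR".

NIPERJU

Each output is the input with this applied: move the first 2 characters to the end (rotate left by 2), then convert every letter to uppercase.
On "junipeR": the first step gives "nipeRju", and the second then gives "NIPERJU".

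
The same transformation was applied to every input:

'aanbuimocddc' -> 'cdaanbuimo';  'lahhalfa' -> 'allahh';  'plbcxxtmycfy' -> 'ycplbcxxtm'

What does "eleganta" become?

The transformation: delete the last 2 characters, then move the last 2 characters to the front (rotate right by 2).
For "eleganta", step one produces "elegan"; step two turns that into "aneleg".

aneleg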